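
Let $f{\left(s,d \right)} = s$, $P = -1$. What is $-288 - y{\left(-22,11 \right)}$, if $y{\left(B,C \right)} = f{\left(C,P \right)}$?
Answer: $-299$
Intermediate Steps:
$y{\left(B,C \right)} = C$
$-288 - y{\left(-22,11 \right)} = -288 - 11 = -299$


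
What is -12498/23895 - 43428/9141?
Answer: -11635922/2206305 ≈ -5.2739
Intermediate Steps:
-12498/23895 - 43428/9141 = -12498*1/23895 - 43428*1/9141 = -4166/7965 - 1316/277 = -11635922/2206305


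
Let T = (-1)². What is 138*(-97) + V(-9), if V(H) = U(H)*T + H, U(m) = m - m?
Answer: -13395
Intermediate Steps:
U(m) = 0
T = 1
V(H) = H (V(H) = 0*1 + H = 0 + H = H)
138*(-97) + V(-9) = 138*(-97) - 9 = -13386 - 9 = -13395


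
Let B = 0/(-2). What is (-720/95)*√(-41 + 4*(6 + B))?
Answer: -144*I*√17/19 ≈ -31.249*I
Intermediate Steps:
B = 0 (B = 0*(-½) = 0)
(-720/95)*√(-41 + 4*(6 + B)) = (-720/95)*√(-41 + 4*(6 + 0)) = (-720/95)*√(-41 + 4*6) = (-48*3/19)*√(-41 + 24) = -144*I*√17/19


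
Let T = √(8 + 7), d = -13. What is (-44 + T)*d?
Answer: 572 - 13*√15 ≈ 521.65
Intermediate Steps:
T = √15 ≈ 3.8730
(-44 + T)*d = (-44 + √15)*(-13) = 572 - 13*√15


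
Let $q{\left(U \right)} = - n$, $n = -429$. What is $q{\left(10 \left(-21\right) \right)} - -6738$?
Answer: $7167$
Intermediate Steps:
$q{\left(U \right)} = 429$ ($q{\left(U \right)} = \left(-1\right) \left(-429\right) = 429$)
$q{\left(10 \left(-21\right) \right)} - -6738 = 429 - -6738 = 429 + 6738 = 7167$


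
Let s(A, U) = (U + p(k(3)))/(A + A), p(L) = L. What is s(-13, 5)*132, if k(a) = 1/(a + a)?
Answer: -341/13 ≈ -26.231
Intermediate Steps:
k(a) = 1/(2*a)
s(A, U) = (⅙ + U)/(2*A) (s(A, U) = (U + (½)/3)/(A + A) = (U + (½)*(⅓))/((2*A)) = (U + ⅙)*(1/(2*A)) = (⅙ + U)*(1/(2*A)) = (⅙ + U)/(2*A))
s(-13, 5)*132 = ((1/12)*(1 + 6*5)/(-13))*132 = ((1/12)*(-1/13)*(1 + 30))*132 = ((1/12)*(-1/13)*31)*132 = -31/156*132 = -341/13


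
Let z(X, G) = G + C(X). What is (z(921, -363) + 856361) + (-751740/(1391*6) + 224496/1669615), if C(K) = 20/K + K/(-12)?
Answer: 7322363296795102549/8555848569060 ≈ 8.5583e+5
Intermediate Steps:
C(K) = 20/K - K/12 (C(K) = 20/K + K*(-1/12) = 20/K - K/12)
z(X, G) = G + 20/X - X/12 (z(X, G) = G + (20/X - X/12) = G + 20/X - X/12)
(z(921, -363) + 856361) + (-751740/(1391*6) + 224496/1669615) = ((-363 + 20/921 - 1/12*921) + 856361) + (-751740/(1391*6) + 224496/1669615) = ((-363 + 20*(1/921) - 307/4) + 856361) + (-751740/8346 + 224496*(1/1669615)) = ((-363 + 20/921 - 307/4) + 856361) + (-751740*1/8346 + 224496/1669615) = (-1619959/3684 + 856361) + (-125290/1391 + 224496/1669615) = 3153213965/3684 - 208873789414/2322434465 = 7322363296795102549/8555848569060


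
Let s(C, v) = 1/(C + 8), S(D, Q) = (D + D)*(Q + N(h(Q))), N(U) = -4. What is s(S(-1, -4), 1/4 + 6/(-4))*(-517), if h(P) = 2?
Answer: -517/24 ≈ -21.542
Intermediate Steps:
S(D, Q) = 2*D*(-4 + Q) (S(D, Q) = (D + D)*(Q - 4) = (2*D)*(-4 + Q) = 2*D*(-4 + Q))
s(C, v) = 1/(8 + C)
s(S(-1, -4), 1/4 + 6/(-4))*(-517) = -517/(8 + 2*(-1)*(-4 - 4)) = -517/(8 + 2*(-1)*(-8)) = -517/(8 + 16) = -517/24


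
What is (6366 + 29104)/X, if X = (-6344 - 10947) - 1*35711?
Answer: -17735/26501 ≈ -0.66922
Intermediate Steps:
X = -53002 (X = -17291 - 35711 = -53002)
(6366 + 29104)/X = (6366 + 29104)/(-53002) = 35470*(-1/53002) = -17735/26501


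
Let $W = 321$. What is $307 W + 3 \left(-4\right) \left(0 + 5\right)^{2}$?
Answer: $98247$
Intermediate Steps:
$307 W + 3 \left(-4\right) \left(0 + 5\right)^{2} = 307 \cdot 321 + 3 \left(-4\right) \left(0 + 5\right)^{2} = 98547 - 12 \cdot 5^{2} = 98547 - 300 = 98247$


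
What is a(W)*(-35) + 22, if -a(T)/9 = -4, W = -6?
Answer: -1238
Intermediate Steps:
a(T) = 36 (a(T) = -9*(-4) = 36)
a(W)*(-35) + 22 = 36*(-35) + 22 = -1260 + 22 = -1238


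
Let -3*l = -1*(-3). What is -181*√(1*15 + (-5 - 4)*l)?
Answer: -362*√6 ≈ -886.71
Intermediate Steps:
l = -1 (l = -(-1)*(-3)/3 = -⅓*3 = -1)
-181*√(1*15 + (-5 - 4)*l) = -181*√(1*15 + (-5 - 4)*(-1)) = -181*√(15 - 9*(-1)) = -181*√(15 + 9) = -362*√6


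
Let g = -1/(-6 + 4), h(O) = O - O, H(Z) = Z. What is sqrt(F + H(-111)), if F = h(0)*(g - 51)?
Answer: I*sqrt(111) ≈ 10.536*I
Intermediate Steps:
h(O) = 0
g = 1/2 (g = -1/(-2) = -1*(-1/2) = 1/2 ≈ 0.50000)
F = 0 (F = 0*(1/2 - 51) = 0*(-101/2) = 0)
sqrt(F + H(-111)) = sqrt(0 - 111) = sqrt(-111) = I*sqrt(111)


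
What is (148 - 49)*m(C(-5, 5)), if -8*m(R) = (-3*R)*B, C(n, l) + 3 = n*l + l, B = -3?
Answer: 20493/8 ≈ 2561.6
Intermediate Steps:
C(n, l) = -3 + l + l*n (C(n, l) = -3 + (n*l + l) = -3 + (l*n + l) = -3 + (l + l*n) = -3 + l + l*n)
m(R) = -9*R/8 (m(R) = -(-3*R)*(-3)/8 = -9*R/8)
(148 - 49)*m(C(-5, 5)) = (148 - 49)*(-9*(-3 + 5 + 5*(-5))/8) = 99*(-9*(-3 + 5 - 25)/8) = 99*(-9/8*(-23)) = 99*(207/8) = 20493/8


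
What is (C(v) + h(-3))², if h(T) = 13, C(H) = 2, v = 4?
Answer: 225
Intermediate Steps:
(C(v) + h(-3))² = (2 + 13)² = 15² = 225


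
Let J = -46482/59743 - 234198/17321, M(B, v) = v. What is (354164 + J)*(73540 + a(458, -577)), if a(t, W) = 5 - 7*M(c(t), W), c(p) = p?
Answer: 28432761021661295104/1034808503 ≈ 2.7476e+10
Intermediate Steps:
a(t, W) = 5 - 7*W
J = -14796805836/1034808503 (J = -46482*1/59743 - 234198*1/17321 = -46482/59743 - 234198/17321 = -14796805836/1034808503 ≈ -14.299)
(354164 + J)*(73540 + a(458, -577)) = (354164 - 14796805836/1034808503)*(73540 + (5 - 7*(-577))) = 366477121850656*(73540 + (5 + 4039))/1034808503 = 366477121850656*(73540 + 4044)/1034808503 = (366477121850656/1034808503)*77584 = 28432761021661295104/1034808503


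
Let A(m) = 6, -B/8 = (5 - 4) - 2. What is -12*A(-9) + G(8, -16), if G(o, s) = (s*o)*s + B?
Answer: 1984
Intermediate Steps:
B = 8 (B = -8*((5 - 4) - 2) = -8*(1 - 2) = -8*(-1) = 8)
G(o, s) = 8 + o*s² (G(o, s) = (s*o)*s + 8 = (o*s)*s + 8 = o*s² + 8 = 8 + o*s²)
-12*A(-9) + G(8, -16) = -12*6 + (8 + 8*(-16)²) = -72 + (8 + 8*256) = -72 + (8 + 2048) = -72 + 2056 = 1984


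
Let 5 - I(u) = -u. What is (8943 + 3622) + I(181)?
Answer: 12751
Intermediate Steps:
I(u) = 5 + u (I(u) = 5 - (-1)*u = 5 + u)
(8943 + 3622) + I(181) = (8943 + 3622) + (5 + 181) = 12565 + 186 = 12751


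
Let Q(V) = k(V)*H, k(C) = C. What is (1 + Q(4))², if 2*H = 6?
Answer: 169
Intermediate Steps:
H = 3 (H = (½)*6 = 3)
Q(V) = 3*V (Q(V) = V*3 = 3*V)
(1 + Q(4))² = (1 + 3*4)² = (1 + 12)² = 13² = 169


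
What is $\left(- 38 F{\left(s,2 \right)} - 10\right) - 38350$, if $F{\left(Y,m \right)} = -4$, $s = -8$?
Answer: $-38208$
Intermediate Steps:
$\left(- 38 F{\left(s,2 \right)} - 10\right) - 38350 = \left(\left(-38\right) \left(-4\right) - 10\right) - 38350 = \left(152 - 10\right) - 38350 = 142 - 38350 = -38208$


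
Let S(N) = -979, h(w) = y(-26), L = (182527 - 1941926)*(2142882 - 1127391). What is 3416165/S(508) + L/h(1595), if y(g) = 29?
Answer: -1749134218129696/28391 ≈ -6.1609e+10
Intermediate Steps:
L = -1786653849909 (L = -1759399*1015491 = -1786653849909)
h(w) = 29
3416165/S(508) + L/h(1595) = 3416165/(-979) - 1786653849909/29 = 3416165*(-1/979) - 1786653849909*1/29 = -3416165/979 - 1786653849909/29 = -1749134218129696/28391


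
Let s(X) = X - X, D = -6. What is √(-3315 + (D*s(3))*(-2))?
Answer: I*√3315 ≈ 57.576*I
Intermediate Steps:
s(X) = 0
√(-3315 + (D*s(3))*(-2)) = √(-3315 - 6*0*(-2)) = √(-3315 + 0*(-2)) = √(-3315 + 0) = √(-3315) = I*√3315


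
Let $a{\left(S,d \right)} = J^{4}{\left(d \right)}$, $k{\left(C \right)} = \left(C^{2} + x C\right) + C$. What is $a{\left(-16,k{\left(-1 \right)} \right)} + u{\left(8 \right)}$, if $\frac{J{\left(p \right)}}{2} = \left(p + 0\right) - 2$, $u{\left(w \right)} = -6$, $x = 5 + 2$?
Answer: $104970$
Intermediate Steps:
$x = 7$
$J{\left(p \right)} = -4 + 2 p$ ($J{\left(p \right)} = 2 \left(\left(p + 0\right) - 2\right) = 2 \left(p - 2\right) = 2 \left(-2 + p\right) = -4 + 2 p$)
$k{\left(C \right)} = C^{2} + 8 C$ ($k{\left(C \right)} = \left(C^{2} + 7 C\right) + C = C^{2} + 8 C$)
$a{\left(S,d \right)} = \left(-4 + 2 d\right)^{4}$
$a{\left(-16,k{\left(-1 \right)} \right)} + u{\left(8 \right)} = 16 \left(-2 - \left(8 - 1\right)\right)^{4} - 6 = 16 \left(-2 - 7\right)^{4} - 6 = 16 \left(-9\right)^{4} - 6 = 16 \cdot 6561 - 6 = 104976 - 6 = 104970$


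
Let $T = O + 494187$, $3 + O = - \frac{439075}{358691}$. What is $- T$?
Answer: $- \frac{177258914069}{358691} \approx -4.9418 \cdot 10^{5}$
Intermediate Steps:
$O = - \frac{1515148}{358691}$ ($O = -3 - \frac{439075}{358691} = - \frac{1515148}{358691} \approx -4.2241$)
$T = \frac{177258914069}{358691}$ ($T = - \frac{1515148}{358691} + 494187 = \frac{177258914069}{358691} \approx 4.9418 \cdot 10^{5}$)
$- T = \left(-1\right) \frac{177258914069}{358691} = - \frac{177258914069}{358691}$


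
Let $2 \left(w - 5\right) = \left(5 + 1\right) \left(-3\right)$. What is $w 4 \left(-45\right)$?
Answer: $720$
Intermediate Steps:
$w = -4$ ($w = 5 + \frac{\left(5 + 1\right) \left(-3\right)}{2} = 5 + \frac{6 \left(-3\right)}{2} = 5 + \frac{1}{2} \left(-18\right) = 5 - 9 = -4$)
$w 4 \left(-45\right) = \left(-4\right) 4 \left(-45\right) = \left(-16\right) \left(-45\right) = 720$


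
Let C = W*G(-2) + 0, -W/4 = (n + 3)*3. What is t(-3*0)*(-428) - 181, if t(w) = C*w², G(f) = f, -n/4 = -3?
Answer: -181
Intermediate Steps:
n = 12 (n = -4*(-3) = 12)
W = -180 (W = -4*(12 + 3)*3 = -60*3 = -4*45 = -180)
C = 360 (C = -180*(-2) + 0 = 360 + 0 = 360)
t(w) = 360*w²
t(-3*0)*(-428) - 181 = (360*(-3*0)²)*(-428) - 181 = (360*0²)*(-428) - 181 = (360*0)*(-428) - 181 = 0*(-428) - 181 = 0 - 181 = -181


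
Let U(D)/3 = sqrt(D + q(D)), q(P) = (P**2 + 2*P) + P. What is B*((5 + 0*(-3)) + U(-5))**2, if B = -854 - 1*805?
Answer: -116130 - 49770*sqrt(5) ≈ -2.2742e+5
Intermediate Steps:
q(P) = P**2 + 3*P
B = -1659 (B = -854 - 805 = -1659)
U(D) = 3*sqrt(D + D*(3 + D))
B*((5 + 0*(-3)) + U(-5))**2 = -1659*((5 + 0*(-3)) + 3*sqrt(-5*(4 - 5)))**2 = -1659*((5 + 0) + 3*sqrt(-5*(-1)))**2 = -1659*(5 + 3*sqrt(5))**2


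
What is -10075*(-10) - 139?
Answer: 100611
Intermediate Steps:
-10075*(-10) - 139 = -325*(-310) - 139 = 100750 - 139 = 100611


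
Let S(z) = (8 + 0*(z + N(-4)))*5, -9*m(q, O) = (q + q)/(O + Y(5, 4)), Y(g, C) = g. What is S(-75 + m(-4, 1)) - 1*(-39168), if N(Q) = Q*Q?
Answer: 39208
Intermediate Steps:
N(Q) = Q²
m(q, O) = -2*q/(9*(5 + O)) (m(q, O) = -(q + q)/(9*(O + 5)) = -2*q/(9*(5 + O)))
S(z) = 40 (S(z) = (8 + 0*(z + (-4)²))*5 = (8 + 0*(z + 16))*5 = (8 + 0*(16 + z))*5 = (8 + 0)*5 = 8*5 = 40)
S(-75 + m(-4, 1)) - 1*(-39168) = 40 - 1*(-39168) = 40 + 39168 = 39208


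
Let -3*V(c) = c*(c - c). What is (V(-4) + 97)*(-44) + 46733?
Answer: 42465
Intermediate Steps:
V(c) = 0 (V(c) = -c*(c - c)/3 = -c*0/3 = -⅓*0 = 0)
(V(-4) + 97)*(-44) + 46733 = (0 + 97)*(-44) + 46733 = 97*(-44) + 46733 = -4268 + 46733 = 42465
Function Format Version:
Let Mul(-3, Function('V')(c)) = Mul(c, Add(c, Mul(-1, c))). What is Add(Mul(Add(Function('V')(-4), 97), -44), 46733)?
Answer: 42465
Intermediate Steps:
Function('V')(c) = 0 (Function('V')(c) = Mul(Rational(-1, 3), Mul(c, Add(c, Mul(-1, c)))) = Mul(Rational(-1, 3), Mul(c, 0)) = Mul(Rational(-1, 3), 0) = 0)
Add(Mul(Add(Function('V')(-4), 97), -44), 46733) = Add(Mul(Add(0, 97), -44), 46733) = Add(Mul(97, -44), 46733) = Add(-4268, 46733) = 42465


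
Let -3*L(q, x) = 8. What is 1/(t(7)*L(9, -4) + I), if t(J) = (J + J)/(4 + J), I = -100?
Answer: -33/3412 ≈ -0.0096717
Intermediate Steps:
L(q, x) = -8/3 (L(q, x) = -⅓*8 = -8/3)
t(J) = 2*J/(4 + J) (t(J) = (2*J)/(4 + J) = 2*J/(4 + J))
1/(t(7)*L(9, -4) + I) = 1/((2*7/(4 + 7))*(-8/3) - 100) = 1/((2*7/11)*(-8/3) - 100) = 1/((2*7*(1/11))*(-8/3) - 100) = 1/((14/11)*(-8/3) - 100) = 1/(-112/33 - 100) = 1/(-3412/33) = -33/3412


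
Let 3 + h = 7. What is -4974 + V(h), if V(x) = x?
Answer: -4970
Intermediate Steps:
h = 4 (h = -3 + 7 = 4)
-4974 + V(h) = -4974 + 4 = -4970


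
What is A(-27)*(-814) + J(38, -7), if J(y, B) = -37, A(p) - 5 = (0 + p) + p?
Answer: 39849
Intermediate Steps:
A(p) = 5 + 2*p (A(p) = 5 + ((0 + p) + p) = 5 + (p + p) = 5 + 2*p)
A(-27)*(-814) + J(38, -7) = (5 + 2*(-27))*(-814) - 37 = (5 - 54)*(-814) - 37 = -49*(-814) - 37 = 39886 - 37 = 39849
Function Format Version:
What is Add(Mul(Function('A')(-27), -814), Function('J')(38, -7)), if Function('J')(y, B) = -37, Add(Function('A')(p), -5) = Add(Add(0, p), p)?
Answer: 39849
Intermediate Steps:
Function('A')(p) = Add(5, Mul(2, p)) (Function('A')(p) = Add(5, Add(Add(0, p), p)) = Add(5, Add(p, p)) = Add(5, Mul(2, p)))
Add(Mul(Function('A')(-27), -814), Function('J')(38, -7)) = Add(Mul(Add(5, Mul(2, -27)), -814), -37) = Add(Mul(Add(5, -54), -814), -37) = Add(Mul(-49, -814), -37) = Add(39886, -37) = 39849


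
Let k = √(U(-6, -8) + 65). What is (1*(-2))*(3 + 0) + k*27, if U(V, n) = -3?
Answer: -6 + 27*√62 ≈ 206.60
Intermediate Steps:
k = √62 (k = √(-3 + 65) = √62 ≈ 7.8740)
(1*(-2))*(3 + 0) + k*27 = (1*(-2))*(3 + 0) + √62*27 = -2*3 + 27*√62 = -6 + 27*√62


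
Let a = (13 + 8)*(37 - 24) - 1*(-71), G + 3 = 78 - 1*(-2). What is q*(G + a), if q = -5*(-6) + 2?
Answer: 13472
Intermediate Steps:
G = 77 (G = -3 + (78 - 1*(-2)) = -3 + (78 + 2) = -3 + 80 = 77)
a = 344 (a = 21*13 + 71 = 273 + 71 = 344)
q = 32 (q = 30 + 2 = 32)
q*(G + a) = 32*(77 + 344) = 32*421 = 13472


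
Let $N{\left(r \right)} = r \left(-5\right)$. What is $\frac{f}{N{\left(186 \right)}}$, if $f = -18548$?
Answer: $\frac{9274}{465} \approx 19.944$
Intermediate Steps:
$N{\left(r \right)} = - 5 r$
$\frac{f}{N{\left(186 \right)}} = - \frac{18548}{\left(-5\right) 186} = - \frac{18548}{-930} = \left(-18548\right) \left(- \frac{1}{930}\right) = \frac{9274}{465}$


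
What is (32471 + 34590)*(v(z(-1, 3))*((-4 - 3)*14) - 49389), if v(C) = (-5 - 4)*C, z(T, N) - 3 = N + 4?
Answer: -2720597709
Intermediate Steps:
z(T, N) = 7 + N (z(T, N) = 3 + (N + 4) = 3 + (4 + N) = 7 + N)
v(C) = -9*C
(32471 + 34590)*(v(z(-1, 3))*((-4 - 3)*14) - 49389) = (32471 + 34590)*((-9*(7 + 3))*((-4 - 3)*14) - 49389) = 67061*((-9*10)*(-7*14) - 49389) = 67061*(-90*(-98) - 49389) = 67061*(8820 - 49389) = 67061*(-40569) = -2720597709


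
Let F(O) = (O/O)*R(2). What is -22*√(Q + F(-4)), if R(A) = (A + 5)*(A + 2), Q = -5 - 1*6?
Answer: -22*√17 ≈ -90.708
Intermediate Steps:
Q = -11 (Q = -5 - 6 = -11)
R(A) = (2 + A)*(5 + A) (R(A) = (5 + A)*(2 + A) = (2 + A)*(5 + A))
F(O) = 28 (F(O) = (O/O)*(10 + 2² + 7*2) = 1*(10 + 4 + 14) = 1*28 = 28)
-22*√(Q + F(-4)) = -22*√(-11 + 28) = -22*√17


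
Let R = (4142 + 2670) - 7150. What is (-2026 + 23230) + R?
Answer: 20866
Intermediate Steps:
R = -338 (R = 6812 - 7150 = -338)
(-2026 + 23230) + R = (-2026 + 23230) - 338 = 21204 - 338 = 20866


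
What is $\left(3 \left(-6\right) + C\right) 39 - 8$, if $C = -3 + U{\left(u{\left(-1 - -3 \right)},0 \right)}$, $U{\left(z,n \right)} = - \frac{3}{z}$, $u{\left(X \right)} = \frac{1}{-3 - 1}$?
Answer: $-359$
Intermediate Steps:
$u{\left(X \right)} = - \frac{1}{4}$ ($u{\left(X \right)} = \frac{1}{-4} = - \frac{1}{4}$)
$C = 9$ ($C = -3 - \frac{3}{- \frac{1}{4}} = -3 - -12 = -3 + 12 = 9$)
$\left(3 \left(-6\right) + C\right) 39 - 8 = \left(3 \left(-6\right) + 9\right) 39 - 8 = \left(-18 + 9\right) 39 - 8 = \left(-9\right) 39 - 8 = -351 - 8 = -359$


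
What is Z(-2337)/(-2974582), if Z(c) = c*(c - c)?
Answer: 0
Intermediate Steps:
Z(c) = 0 (Z(c) = c*0 = 0)
Z(-2337)/(-2974582) = 0/(-2974582) = 0*(-1/2974582) = 0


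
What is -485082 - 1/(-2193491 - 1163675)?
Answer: -1628500797611/3357166 ≈ -4.8508e+5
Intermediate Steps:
-485082 - 1/(-2193491 - 1163675) = -485082 - 1/(-3357166) = -485082 - 1*(-1/3357166) = -485082 + 1/3357166 = -1628500797611/3357166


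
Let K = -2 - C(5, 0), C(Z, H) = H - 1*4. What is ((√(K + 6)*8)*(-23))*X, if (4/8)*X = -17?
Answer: 12512*√2 ≈ 17695.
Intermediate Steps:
X = -34 (X = 2*(-17) = -34)
C(Z, H) = -4 + H (C(Z, H) = H - 4 = -4 + H)
K = 2 (K = -2 - (-4 + 0) = -2 - 1*(-4) = -2 + 4 = 2)
((√(K + 6)*8)*(-23))*X = ((√(2 + 6)*8)*(-23))*(-34) = ((√8*8)*(-23))*(-34) = (((2*√2)*8)*(-23))*(-34) = ((16*√2)*(-23))*(-34) = -368*√2*(-34) = 12512*√2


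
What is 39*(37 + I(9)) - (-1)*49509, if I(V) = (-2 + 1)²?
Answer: 50991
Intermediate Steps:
I(V) = 1 (I(V) = (-1)² = 1)
39*(37 + I(9)) - (-1)*49509 = 39*(37 + 1) - (-1)*49509 = 39*38 - 1*(-49509) = 1482 + 49509 = 50991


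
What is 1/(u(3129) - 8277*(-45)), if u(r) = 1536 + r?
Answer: 1/377130 ≈ 2.6516e-6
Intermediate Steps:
1/(u(3129) - 8277*(-45)) = 1/((1536 + 3129) - 8277*(-45)) = 1/(4665 + 372465) = 1/377130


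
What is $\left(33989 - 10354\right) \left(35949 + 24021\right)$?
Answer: $1417390950$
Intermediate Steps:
$\left(33989 - 10354\right) \left(35949 + 24021\right) = 23635 \cdot 59970 = 1417390950$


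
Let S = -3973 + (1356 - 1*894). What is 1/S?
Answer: -1/3511 ≈ -0.00028482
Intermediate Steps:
S = -3511 (S = -3973 + (1356 - 894) = -3973 + 462 = -3511)
1/S = 1/(-3511) = -1/3511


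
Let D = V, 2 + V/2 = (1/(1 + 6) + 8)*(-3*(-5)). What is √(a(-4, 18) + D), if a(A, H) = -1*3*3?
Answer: √11333/7 ≈ 15.208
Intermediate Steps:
a(A, H) = -9 (a(A, H) = -3*3 = -9)
V = 1682/7 (V = -4 + 2*((1/(1 + 6) + 8)*(-3*(-5))) = -4 + 2*((1/7 + 8)*15) = -4 + 2*((⅐ + 8)*15) = -4 + 2*((57/7)*15) = -4 + 2*(855/7) = -4 + 1710/7 = 1682/7 ≈ 240.29)
D = 1682/7 ≈ 240.29
√(a(-4, 18) + D) = √(-9 + 1682/7) = √(1619/7) = √11333/7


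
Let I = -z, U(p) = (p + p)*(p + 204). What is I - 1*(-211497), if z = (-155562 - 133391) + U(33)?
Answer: 484808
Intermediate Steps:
U(p) = 2*p*(204 + p) (U(p) = (2*p)*(204 + p) = 2*p*(204 + p))
z = -273311 (z = (-155562 - 133391) + 2*33*(204 + 33) = -288953 + 2*33*237 = -288953 + 15642 = -273311)
I = 273311 (I = -1*(-273311) = 273311)
I - 1*(-211497) = 273311 - 1*(-211497) = 273311 + 211497 = 484808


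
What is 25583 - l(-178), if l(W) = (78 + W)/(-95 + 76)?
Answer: 485977/19 ≈ 25578.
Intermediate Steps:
l(W) = -78/19 - W/19 (l(W) = (78 + W)/(-19) = (78 + W)*(-1/19) = -78/19 - W/19)
25583 - l(-178) = 25583 - (-78/19 - 1/19*(-178)) = 25583 - (-78/19 + 178/19) = 25583 - 1*100/19 = 25583 - 100/19 = 485977/19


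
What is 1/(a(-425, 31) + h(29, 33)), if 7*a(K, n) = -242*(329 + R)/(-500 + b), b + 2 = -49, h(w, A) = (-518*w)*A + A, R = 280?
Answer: -19/9417441 ≈ -2.0175e-6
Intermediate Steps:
h(w, A) = A - 518*A*w (h(w, A) = -518*A*w + A = A - 518*A*w)
b = -51 (b = -2 - 49 = -51)
a(K, n) = 726/19 (a(K, n) = (-242*(329 + 280)/(-500 - 51))/7 = (-242/((-551/609)))/7 = (-242/((-551*1/609)))/7 = (-242/(-19/21))/7 = (-242*(-21/19))/7 = (⅐)*(5082/19) = 726/19)
1/(a(-425, 31) + h(29, 33)) = 1/(726/19 + 33*(1 - 518*29)) = 1/(726/19 + 33*(1 - 15022)) = 1/(726/19 + 33*(-15021)) = 1/(726/19 - 495693) = 1/(-9417441/19) = -19/9417441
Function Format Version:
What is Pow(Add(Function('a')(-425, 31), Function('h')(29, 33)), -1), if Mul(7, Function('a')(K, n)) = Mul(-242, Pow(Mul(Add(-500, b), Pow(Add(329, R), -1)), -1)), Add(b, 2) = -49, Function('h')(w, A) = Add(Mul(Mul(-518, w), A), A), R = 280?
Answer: Rational(-19, 9417441) ≈ -2.0175e-6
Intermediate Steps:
Function('h')(w, A) = Add(A, Mul(-518, A, w)) (Function('h')(w, A) = Add(Mul(-518, A, w), A) = Add(A, Mul(-518, A, w)))
b = -51 (b = Add(-2, -49) = -51)
Function('a')(K, n) = Rational(726, 19) (Function('a')(K, n) = Mul(Rational(1, 7), Mul(-242, Pow(Mul(Add(-500, -51), Pow(Add(329, 280), -1)), -1))) = Mul(Rational(1, 7), Mul(-242, Pow(Mul(-551, Pow(609, -1)), -1))) = Mul(Rational(1, 7), Mul(-242, Pow(Mul(-551, Rational(1, 609)), -1))) = Mul(Rational(1, 7), Mul(-242, Pow(Rational(-19, 21), -1))) = Mul(Rational(1, 7), Mul(-242, Rational(-21, 19))) = Mul(Rational(1, 7), Rational(5082, 19)) = Rational(726, 19))
Pow(Add(Function('a')(-425, 31), Function('h')(29, 33)), -1) = Pow(Add(Rational(726, 19), Mul(33, Add(1, Mul(-518, 29)))), -1) = Pow(Add(Rational(726, 19), Mul(33, Add(1, -15022))), -1) = Pow(Add(Rational(726, 19), Mul(33, -15021)), -1) = Pow(Add(Rational(726, 19), -495693), -1) = Pow(Rational(-9417441, 19), -1) = Rational(-19, 9417441)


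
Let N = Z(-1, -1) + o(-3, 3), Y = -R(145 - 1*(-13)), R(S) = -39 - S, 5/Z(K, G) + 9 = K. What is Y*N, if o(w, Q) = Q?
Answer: 985/2 ≈ 492.50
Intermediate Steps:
Z(K, G) = 5/(-9 + K)
Y = 197 (Y = -(-39 - (145 - 1*(-13))) = -(-39 - (145 + 13)) = -(-39 - 1*158) = -(-39 - 158) = -1*(-197) = 197)
N = 5/2 (N = 5/(-9 - 1) + 3 = 5/(-10) + 3 = 5*(-⅒) + 3 = -½ + 3 = 5/2 ≈ 2.5000)
Y*N = 197*(5/2) = 985/2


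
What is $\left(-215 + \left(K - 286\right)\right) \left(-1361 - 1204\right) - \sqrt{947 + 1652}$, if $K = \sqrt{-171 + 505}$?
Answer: $1285065 - \sqrt{2599} - 2565 \sqrt{334} \approx 1.2381 \cdot 10^{6}$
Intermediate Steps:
$K = \sqrt{334} \approx 18.276$
$\left(-215 + \left(K - 286\right)\right) \left(-1361 - 1204\right) - \sqrt{947 + 1652} = \left(-215 + \left(\sqrt{334} - 286\right)\right) \left(-1361 - 1204\right) - \sqrt{947 + 1652} = \left(-215 - \left(286 - \sqrt{334}\right)\right) \left(-2565\right) - \sqrt{2599} = \left(-501 + \sqrt{334}\right) \left(-2565\right) - \sqrt{2599} = \left(1285065 - 2565 \sqrt{334}\right) - \sqrt{2599} = 1285065 - \sqrt{2599} - 2565 \sqrt{334}$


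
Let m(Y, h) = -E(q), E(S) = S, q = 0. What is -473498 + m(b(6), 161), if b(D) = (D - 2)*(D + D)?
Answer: -473498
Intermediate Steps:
b(D) = 2*D*(-2 + D) (b(D) = (-2 + D)*(2*D) = 2*D*(-2 + D))
m(Y, h) = 0 (m(Y, h) = -1*0 = 0)
-473498 + m(b(6), 161) = -473498 + 0 = -473498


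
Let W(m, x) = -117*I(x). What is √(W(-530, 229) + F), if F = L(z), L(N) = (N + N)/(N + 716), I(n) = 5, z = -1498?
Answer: I*√88849667/391 ≈ 24.107*I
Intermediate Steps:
L(N) = 2*N/(716 + N) (L(N) = (2*N)/(716 + N) = 2*N/(716 + N))
W(m, x) = -585 (W(m, x) = -117*5 = -585)
F = 1498/391 (F = 2*(-1498)/(716 - 1498) = 2*(-1498)/(-782) = 2*(-1498)*(-1/782) = 1498/391 ≈ 3.8312)
√(W(-530, 229) + F) = √(-585 + 1498/391) = √(-227237/391) = I*√88849667/391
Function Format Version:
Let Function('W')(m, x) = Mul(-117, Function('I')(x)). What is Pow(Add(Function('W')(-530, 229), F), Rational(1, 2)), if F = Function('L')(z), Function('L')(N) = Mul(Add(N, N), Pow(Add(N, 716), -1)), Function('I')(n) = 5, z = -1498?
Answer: Mul(Rational(1, 391), I, Pow(88849667, Rational(1, 2))) ≈ Mul(24.107, I)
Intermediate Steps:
Function('L')(N) = Mul(2, N, Pow(Add(716, N), -1)) (Function('L')(N) = Mul(Mul(2, N), Pow(Add(716, N), -1)) = Mul(2, N, Pow(Add(716, N), -1)))
Function('W')(m, x) = -585 (Function('W')(m, x) = Mul(-117, 5) = -585)
F = Rational(1498, 391) (F = Mul(2, -1498, Pow(Add(716, -1498), -1)) = Mul(2, -1498, Pow(-782, -1)) = Mul(2, -1498, Rational(-1, 782)) = Rational(1498, 391) ≈ 3.8312)
Pow(Add(Function('W')(-530, 229), F), Rational(1, 2)) = Pow(Add(-585, Rational(1498, 391)), Rational(1, 2)) = Pow(Rational(-227237, 391), Rational(1, 2)) = Mul(Rational(1, 391), I, Pow(88849667, Rational(1, 2)))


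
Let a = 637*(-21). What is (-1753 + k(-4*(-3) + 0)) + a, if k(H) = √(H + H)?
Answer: -15130 + 2*√6 ≈ -15125.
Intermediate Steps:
a = -13377
k(H) = √2*√H (k(H) = √(2*H) = √2*√H)
(-1753 + k(-4*(-3) + 0)) + a = (-1753 + √2*√(-4*(-3) + 0)) - 13377 = (-1753 + √2*√(12 + 0)) - 13377 = (-1753 + √2*√12) - 13377 = (-1753 + √2*(2*√3)) - 13377 = (-1753 + 2*√6) - 13377 = -15130 + 2*√6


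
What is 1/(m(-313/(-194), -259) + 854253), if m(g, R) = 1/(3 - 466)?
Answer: 463/395519138 ≈ 1.1706e-6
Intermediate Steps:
m(g, R) = -1/463 (m(g, R) = 1/(-463) = -1/463)
1/(m(-313/(-194), -259) + 854253) = 1/(-1/463 + 854253) = 1/(395519138/463) = 463/395519138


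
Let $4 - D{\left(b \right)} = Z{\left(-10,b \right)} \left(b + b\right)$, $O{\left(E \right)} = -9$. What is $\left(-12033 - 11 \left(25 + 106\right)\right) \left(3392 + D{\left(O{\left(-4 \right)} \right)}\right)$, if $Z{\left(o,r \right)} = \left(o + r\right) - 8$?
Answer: $-39209340$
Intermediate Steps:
$Z{\left(o,r \right)} = -8 + o + r$
$D{\left(b \right)} = 4 - 2 b \left(-18 + b\right)$ ($D{\left(b \right)} = 4 - \left(-8 - 10 + b\right) \left(b + b\right) = 4 - \left(-18 + b\right) 2 b = 4 - 2 b \left(-18 + b\right)$)
$\left(-12033 - 11 \left(25 + 106\right)\right) \left(3392 + D{\left(O{\left(-4 \right)} \right)}\right) = \left(-12033 - 11 \left(25 + 106\right)\right) \left(3392 + \left(4 - - 18 \left(-18 - 9\right)\right)\right) = \left(-12033 - 1441\right) \left(3392 + \left(4 - \left(-18\right) \left(-27\right)\right)\right) = \left(-12033 - 1441\right) \left(3392 + \left(4 - 486\right)\right) = - 13474 \left(3392 - 482\right) = \left(-13474\right) 2910 = -39209340$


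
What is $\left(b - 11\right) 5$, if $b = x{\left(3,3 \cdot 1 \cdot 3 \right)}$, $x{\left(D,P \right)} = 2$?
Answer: $-45$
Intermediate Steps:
$b = 2$
$\left(b - 11\right) 5 = \left(2 - 11\right) 5 = \left(-9\right) 5 = -45$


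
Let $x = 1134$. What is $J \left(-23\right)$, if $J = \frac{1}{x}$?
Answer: $- \frac{23}{1134} \approx -0.020282$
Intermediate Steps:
$J = \frac{1}{1134} \approx 0.00088183$
$J \left(-23\right) = \frac{1}{1134} \left(-23\right) = - \frac{23}{1134}$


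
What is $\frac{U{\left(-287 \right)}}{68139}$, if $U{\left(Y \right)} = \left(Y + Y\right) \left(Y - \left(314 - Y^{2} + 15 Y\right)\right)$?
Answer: $- \frac{16468634}{22713} \approx -725.08$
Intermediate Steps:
$U{\left(Y \right)} = 2 Y \left(-314 + Y^{2} - 14 Y\right)$ ($U{\left(Y \right)} = 2 Y \left(Y - \left(314 - Y^{2} + 15 Y\right)\right) = 2 Y \left(-314 + Y^{2} - 14 Y\right)$)
$\frac{U{\left(-287 \right)}}{68139} = \frac{2 \left(-287\right) \left(-314 + \left(-287\right)^{2} - -4018\right)}{68139} = 2 \left(-287\right) \left(-314 + 82369 + 4018\right) \frac{1}{68139} = 2 \left(-287\right) 86073 \cdot \frac{1}{68139} = \left(-49405902\right) \frac{1}{68139} = - \frac{16468634}{22713}$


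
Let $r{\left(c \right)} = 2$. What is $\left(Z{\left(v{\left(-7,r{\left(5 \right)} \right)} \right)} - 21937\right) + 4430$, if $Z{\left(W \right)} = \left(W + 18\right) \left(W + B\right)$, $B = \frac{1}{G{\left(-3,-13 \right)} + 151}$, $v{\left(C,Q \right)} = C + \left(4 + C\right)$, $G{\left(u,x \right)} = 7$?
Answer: $- \frac{1389369}{79} \approx -17587.0$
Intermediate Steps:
$v{\left(C,Q \right)} = 4 + 2 C$
$B = \frac{1}{158}$ ($B = \frac{1}{7 + 151} = \frac{1}{158} \approx 0.0063291$)
$Z{\left(W \right)} = \left(18 + W\right) \left(\frac{1}{158} + W\right)$ ($Z{\left(W \right)} = \left(W + 18\right) \left(W + \frac{1}{158}\right) = \left(18 + W\right) \left(\frac{1}{158} + W\right)$)
$\left(Z{\left(v{\left(-7,r{\left(5 \right)} \right)} \right)} - 21937\right) + 4430 = \left(\left(\frac{9}{79} + \left(4 + 2 \left(-7\right)\right)^{2} + \frac{2845 \left(4 + 2 \left(-7\right)\right)}{158}\right) - 21937\right) + 4430 = \left(\left(\frac{9}{79} + \left(4 - 14\right)^{2} + \frac{2845 \left(4 - 14\right)}{158}\right) - 21937\right) + 4430 = \left(\left(\frac{9}{79} + \left(-10\right)^{2} + \frac{2845}{158} \left(-10\right)\right) - 21937\right) + 4430 = \left(\left(\frac{9}{79} + 100 - \frac{14225}{79}\right) - 21937\right) + 4430 = \left(- \frac{6316}{79} - 21937\right) + 4430 = - \frac{1739339}{79} + 4430 = - \frac{1389369}{79}$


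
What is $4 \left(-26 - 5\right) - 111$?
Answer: $-235$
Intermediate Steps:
$4 \left(-26 - 5\right) - 111 = 4 \left(-31\right) - 111 = -124 - 111 = -235$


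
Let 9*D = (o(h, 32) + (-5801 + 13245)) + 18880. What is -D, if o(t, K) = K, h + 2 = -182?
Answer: -26356/9 ≈ -2928.4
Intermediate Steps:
h = -184 (h = -2 - 182 = -184)
D = 26356/9 (D = ((32 + (-5801 + 13245)) + 18880)/9 = ((32 + 7444) + 18880)/9 = (7476 + 18880)/9 = (1/9)*26356 = 26356/9 ≈ 2928.4)
-D = -1*26356/9 = -26356/9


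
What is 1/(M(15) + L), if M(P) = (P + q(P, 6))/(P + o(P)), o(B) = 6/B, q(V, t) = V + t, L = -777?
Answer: -77/59649 ≈ -0.0012909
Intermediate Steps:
M(P) = (6 + 2*P)/(P + 6/P) (M(P) = (P + (P + 6))/(P + 6/P) = (P + (6 + P))/(P + 6/P) = (6 + 2*P)/(P + 6/P))
1/(M(15) + L) = 1/(2*15*(3 + 15)/(6 + 15**2) - 777) = 1/(2*15*18/(6 + 225) - 777) = 1/(2*15*18/231 - 777) = 1/(2*15*(1/231)*18 - 777) = 1/(180/77 - 777) = 1/(-59649/77) = -77/59649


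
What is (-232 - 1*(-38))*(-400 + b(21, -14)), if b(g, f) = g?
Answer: 73526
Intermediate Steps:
(-232 - 1*(-38))*(-400 + b(21, -14)) = (-232 - 1*(-38))*(-400 + 21) = (-232 + 38)*(-379) = -194*(-379) = 73526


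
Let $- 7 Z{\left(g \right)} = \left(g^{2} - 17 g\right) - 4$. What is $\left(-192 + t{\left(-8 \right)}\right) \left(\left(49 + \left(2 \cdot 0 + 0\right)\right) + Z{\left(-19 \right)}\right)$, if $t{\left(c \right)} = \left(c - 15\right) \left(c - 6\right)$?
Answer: $- \frac{43810}{7} \approx -6258.6$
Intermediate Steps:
$Z{\left(g \right)} = \frac{4}{7} - \frac{g^{2}}{7} + \frac{17 g}{7}$ ($Z{\left(g \right)} = - \frac{\left(g^{2} - 17 g\right) - 4}{7} = - \frac{-4 + g^{2} - 17 g}{7} = \frac{4}{7} - \frac{g^{2}}{7} + \frac{17 g}{7}$)
$t{\left(c \right)} = \left(-15 + c\right) \left(-6 + c\right)$
$\left(-192 + t{\left(-8 \right)}\right) \left(\left(49 + \left(2 \cdot 0 + 0\right)\right) + Z{\left(-19 \right)}\right) = \left(-192 + \left(90 + \left(-8\right)^{2} - -168\right)\right) \left(\left(49 + \left(2 \cdot 0 + 0\right)\right) + \left(\frac{4}{7} - \frac{\left(-19\right)^{2}}{7} + \frac{17}{7} \left(-19\right)\right)\right) = \left(-192 + \left(90 + 64 + 168\right)\right) \left(\left(49 + \left(0 + 0\right)\right) - \frac{680}{7}\right) = \left(-192 + 322\right) \left(\left(49 + 0\right) - \frac{680}{7}\right) = 130 \left(49 - \frac{680}{7}\right) = 130 \left(- \frac{337}{7}\right) = - \frac{43810}{7}$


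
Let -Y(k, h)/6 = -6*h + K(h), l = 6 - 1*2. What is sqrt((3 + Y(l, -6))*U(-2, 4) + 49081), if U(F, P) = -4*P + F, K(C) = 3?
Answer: sqrt(53239) ≈ 230.74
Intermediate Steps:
l = 4 (l = 6 - 2 = 4)
Y(k, h) = -18 + 36*h (Y(k, h) = -6*(-6*h + 3) = -6*(3 - 6*h) = -18 + 36*h)
U(F, P) = F - 4*P
sqrt((3 + Y(l, -6))*U(-2, 4) + 49081) = sqrt((3 + (-18 + 36*(-6)))*(-2 - 4*4) + 49081) = sqrt((3 + (-18 - 216))*(-2 - 16) + 49081) = sqrt((3 - 234)*(-18) + 49081) = sqrt(-231*(-18) + 49081) = sqrt(4158 + 49081) = sqrt(53239)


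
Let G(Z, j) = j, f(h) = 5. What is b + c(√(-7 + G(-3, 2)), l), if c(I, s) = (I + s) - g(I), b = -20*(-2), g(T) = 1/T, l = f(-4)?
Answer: 45 + 6*I*√5/5 ≈ 45.0 + 2.6833*I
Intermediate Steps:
l = 5
b = 40
c(I, s) = I + s - 1/I (c(I, s) = (I + s) - 1/I = I + s - 1/I)
b + c(√(-7 + G(-3, 2)), l) = 40 + (√(-7 + 2) + 5 - 1/(√(-7 + 2))) = 40 + (√(-5) + 5 - 1/(√(-5))) = 40 + (I*√5 + 5 - 1/(I*√5)) = 40 + (I*√5 + 5 - (-1)*I*√5/5) = 40 + (I*√5 + 5 + I*√5/5) = 40 + (5 + 6*I*√5/5) = 45 + 6*I*√5/5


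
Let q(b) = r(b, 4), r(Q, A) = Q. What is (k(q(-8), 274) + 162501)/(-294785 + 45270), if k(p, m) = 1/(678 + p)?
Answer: -108875671/167175050 ≈ -0.65127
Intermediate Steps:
q(b) = b
(k(q(-8), 274) + 162501)/(-294785 + 45270) = (1/(678 - 8) + 162501)/(-294785 + 45270) = (1/670 + 162501)/(-249515) = (1/670 + 162501)*(-1/249515) = (108875671/670)*(-1/249515) = -108875671/167175050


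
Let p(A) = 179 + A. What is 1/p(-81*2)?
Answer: 1/17 ≈ 0.058824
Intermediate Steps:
1/p(-81*2) = 1/(179 - 81*2) = 1/(179 - 162) = 1/17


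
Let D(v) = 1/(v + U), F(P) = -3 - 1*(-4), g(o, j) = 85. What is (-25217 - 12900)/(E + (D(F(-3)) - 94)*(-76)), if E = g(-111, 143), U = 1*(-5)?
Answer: -38117/7248 ≈ -5.2590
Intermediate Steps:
U = -5
F(P) = 1 (F(P) = -3 + 4 = 1)
D(v) = 1/(-5 + v) (D(v) = 1/(v - 5) = 1/(-5 + v))
E = 85
(-25217 - 12900)/(E + (D(F(-3)) - 94)*(-76)) = (-25217 - 12900)/(85 + (1/(-5 + 1) - 94)*(-76)) = -38117/(85 + (1/(-4) - 94)*(-76)) = -38117/(85 + (-¼ - 94)*(-76)) = -38117/(85 - 377/4*(-76)) = -38117/(85 + 7163) = -38117/7248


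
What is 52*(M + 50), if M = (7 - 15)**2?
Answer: 5928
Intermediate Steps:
M = 64 (M = (-8)**2 = 64)
52*(M + 50) = 52*(64 + 50) = 52*114 = 5928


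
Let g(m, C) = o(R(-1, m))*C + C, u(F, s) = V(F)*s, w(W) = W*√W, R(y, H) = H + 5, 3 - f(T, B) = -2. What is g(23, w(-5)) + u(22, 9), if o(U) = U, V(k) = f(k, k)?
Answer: 45 - 145*I*√5 ≈ 45.0 - 324.23*I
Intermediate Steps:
f(T, B) = 5 (f(T, B) = 3 - 1*(-2) = 3 + 2 = 5)
R(y, H) = 5 + H
V(k) = 5
w(W) = W^(3/2)
u(F, s) = 5*s
g(m, C) = C + C*(5 + m) (g(m, C) = (5 + m)*C + C = C*(5 + m) + C = C + C*(5 + m))
g(23, w(-5)) + u(22, 9) = (-5)^(3/2)*(6 + 23) + 5*9 = -5*I*√5*29 + 45 = -145*I*√5 + 45 = 45 - 145*I*√5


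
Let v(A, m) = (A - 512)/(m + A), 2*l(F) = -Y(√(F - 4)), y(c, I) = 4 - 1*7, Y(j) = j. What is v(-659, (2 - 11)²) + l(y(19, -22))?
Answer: 1171/578 - I*√7/2 ≈ 2.026 - 1.3229*I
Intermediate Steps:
y(c, I) = -3 (y(c, I) = 4 - 7 = -3)
l(F) = -√(-4 + F)/2 (l(F) = (-√(F - 4))/2 = (-√(-4 + F))/2 = -√(-4 + F)/2)
v(A, m) = (-512 + A)/(A + m)
v(-659, (2 - 11)²) + l(y(19, -22)) = (-512 - 659)/(-659 + (2 - 11)²) - √(-4 - 3)/2 = -1171/(-659 + (-9)²) - I*√7/2 = -1171/(-659 + 81) - I*√7/2 = -1171/(-578) - I*√7/2 = -1/578*(-1171) - I*√7/2 = 1171/578 - I*√7/2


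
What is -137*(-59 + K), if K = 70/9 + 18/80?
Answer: 2515183/360 ≈ 6986.6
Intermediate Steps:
K = 2881/360 (K = 70*(1/9) + 18*(1/80) = 70/9 + 9/40 = 2881/360 ≈ 8.0028)
-137*(-59 + K) = -137*(-59 + 2881/360) = -137*(-18359/360) = 2515183/360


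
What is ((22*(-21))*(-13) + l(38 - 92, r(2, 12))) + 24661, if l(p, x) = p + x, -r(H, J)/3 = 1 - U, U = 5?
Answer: 30625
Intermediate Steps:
r(H, J) = 12 (r(H, J) = -3*(1 - 1*5) = -3*(1 - 5) = -3*(-4) = 12)
((22*(-21))*(-13) + l(38 - 92, r(2, 12))) + 24661 = ((22*(-21))*(-13) + ((38 - 92) + 12)) + 24661 = (-462*(-13) + (-54 + 12)) + 24661 = (6006 - 42) + 24661 = 5964 + 24661 = 30625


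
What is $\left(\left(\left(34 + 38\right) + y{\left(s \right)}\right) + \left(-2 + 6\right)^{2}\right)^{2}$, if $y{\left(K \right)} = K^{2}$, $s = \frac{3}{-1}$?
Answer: $9409$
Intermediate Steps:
$s = -3$ ($s = 3 \left(-1\right) = -3$)
$\left(\left(\left(34 + 38\right) + y{\left(s \right)}\right) + \left(-2 + 6\right)^{2}\right)^{2} = \left(\left(\left(34 + 38\right) + \left(-3\right)^{2}\right) + \left(-2 + 6\right)^{2}\right)^{2} = \left(\left(72 + 9\right) + 4^{2}\right)^{2} = \left(81 + 16\right)^{2} = 97^{2} = 9409$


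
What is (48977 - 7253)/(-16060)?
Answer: -10431/4015 ≈ -2.5980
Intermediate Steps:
(48977 - 7253)/(-16060) = 41724*(-1/16060) = -10431/4015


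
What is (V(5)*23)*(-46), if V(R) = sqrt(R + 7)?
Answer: -2116*sqrt(3) ≈ -3665.0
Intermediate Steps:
V(R) = sqrt(7 + R)
(V(5)*23)*(-46) = (sqrt(7 + 5)*23)*(-46) = (sqrt(12)*23)*(-46) = ((2*sqrt(3))*23)*(-46) = (46*sqrt(3))*(-46) = -2116*sqrt(3)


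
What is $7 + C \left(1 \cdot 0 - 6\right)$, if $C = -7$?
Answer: $49$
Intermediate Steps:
$7 + C \left(1 \cdot 0 - 6\right) = 7 - 7 \left(1 \cdot 0 - 6\right) = 7 - 7 \left(0 - 6\right) = 7 - -42 = 7 + 42 = 49$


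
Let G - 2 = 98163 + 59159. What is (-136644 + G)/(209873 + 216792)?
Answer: 4136/85333 ≈ 0.048469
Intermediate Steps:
G = 157324 (G = 2 + (98163 + 59159) = 2 + 157322 = 157324)
(-136644 + G)/(209873 + 216792) = (-136644 + 157324)/(209873 + 216792) = 20680/426665 = 20680*(1/426665) = 4136/85333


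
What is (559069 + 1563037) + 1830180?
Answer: 3952286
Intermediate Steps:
(559069 + 1563037) + 1830180 = 2122106 + 1830180 = 3952286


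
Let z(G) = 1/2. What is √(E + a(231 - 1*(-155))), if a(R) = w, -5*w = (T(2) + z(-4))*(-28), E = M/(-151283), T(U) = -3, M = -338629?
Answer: I*√269182834239/151283 ≈ 3.4295*I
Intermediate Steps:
z(G) = ½
E = 338629/151283 (E = -338629/(-151283) = -338629*(-1/151283) = 338629/151283 ≈ 2.2384)
w = -14 (w = -(-3 + ½)*(-28)/5 = -(-1)*(-28)/2 = -⅕*70 = -14)
a(R) = -14
√(E + a(231 - 1*(-155))) = √(338629/151283 - 14) = √(-1779333/151283) = I*√269182834239/151283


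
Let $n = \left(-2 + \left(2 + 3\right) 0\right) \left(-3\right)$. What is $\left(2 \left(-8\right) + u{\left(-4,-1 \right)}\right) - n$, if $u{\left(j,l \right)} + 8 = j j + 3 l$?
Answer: $-17$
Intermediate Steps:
$u{\left(j,l \right)} = -8 + j^{2} + 3 l$ ($u{\left(j,l \right)} = -8 + \left(j j + 3 l\right) = -8 + \left(j^{2} + 3 l\right) = -8 + j^{2} + 3 l$)
$n = 6$ ($n = \left(-2 + 5 \cdot 0\right) \left(-3\right) = \left(-2 + 0\right) \left(-3\right) = \left(-2\right) \left(-3\right) = 6$)
$\left(2 \left(-8\right) + u{\left(-4,-1 \right)}\right) - n = \left(2 \left(-8\right) + \left(-8 + \left(-4\right)^{2} + 3 \left(-1\right)\right)\right) - 6 = \left(-16 - -5\right) - 6 = \left(-16 + 5\right) - 6 = -11 - 6 = -17$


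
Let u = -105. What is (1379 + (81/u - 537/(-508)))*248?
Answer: 1520469338/4445 ≈ 3.4206e+5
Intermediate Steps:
(1379 + (81/u - 537/(-508)))*248 = (1379 + (81/(-105) - 537/(-508)))*248 = (1379 + (81*(-1/105) - 537*(-1/508)))*248 = (1379 + (-27/35 + 537/508))*248 = (1379 + 5079/17780)*248 = (24523699/17780)*248 = 1520469338/4445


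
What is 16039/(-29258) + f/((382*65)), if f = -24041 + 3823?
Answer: -494893307/363238070 ≈ -1.3624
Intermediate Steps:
f = -20218
16039/(-29258) + f/((382*65)) = 16039/(-29258) - 20218/(382*65) = 16039*(-1/29258) - 20218/24830 = -16039/29258 - 20218*1/24830 = -16039/29258 - 10109/12415 = -494893307/363238070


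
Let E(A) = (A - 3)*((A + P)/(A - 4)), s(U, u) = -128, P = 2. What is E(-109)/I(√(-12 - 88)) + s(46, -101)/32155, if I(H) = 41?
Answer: -385938544/148974115 ≈ -2.5906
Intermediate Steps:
E(A) = (-3 + A)*(2 + A)/(-4 + A) (E(A) = (A - 3)*((A + 2)/(A - 4)) = (-3 + A)*((2 + A)/(-4 + A)) = (-3 + A)*(2 + A)/(-4 + A))
E(-109)/I(√(-12 - 88)) + s(46, -101)/32155 = ((-6 + (-109)² - 1*(-109))/(-4 - 109))/41 - 128/32155 = ((-6 + 11881 + 109)/(-113))*(1/41) - 128*1/32155 = -1/113*11984*(1/41) - 128/32155 = -11984/113*1/41 - 128/32155 = -11984/4633 - 128/32155 = -385938544/148974115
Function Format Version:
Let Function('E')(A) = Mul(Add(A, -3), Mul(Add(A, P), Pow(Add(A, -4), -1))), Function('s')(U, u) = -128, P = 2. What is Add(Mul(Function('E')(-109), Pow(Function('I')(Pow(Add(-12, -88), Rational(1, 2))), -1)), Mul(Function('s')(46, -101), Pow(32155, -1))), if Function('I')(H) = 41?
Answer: Rational(-385938544, 148974115) ≈ -2.5906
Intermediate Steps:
Function('E')(A) = Mul(Pow(Add(-4, A), -1), Add(-3, A), Add(2, A)) (Function('E')(A) = Mul(Add(A, -3), Mul(Add(A, 2), Pow(Add(A, -4), -1))) = Mul(Add(-3, A), Mul(Add(2, A), Pow(Add(-4, A), -1))) = Mul(Add(-3, A), Mul(Pow(Add(-4, A), -1), Add(2, A))) = Mul(Pow(Add(-4, A), -1), Add(-3, A), Add(2, A)))
Add(Mul(Function('E')(-109), Pow(Function('I')(Pow(Add(-12, -88), Rational(1, 2))), -1)), Mul(Function('s')(46, -101), Pow(32155, -1))) = Add(Mul(Mul(Pow(Add(-4, -109), -1), Add(-6, Pow(-109, 2), Mul(-1, -109))), Pow(41, -1)), Mul(-128, Pow(32155, -1))) = Add(Mul(Mul(Pow(-113, -1), Add(-6, 11881, 109)), Rational(1, 41)), Mul(-128, Rational(1, 32155))) = Add(Mul(Mul(Rational(-1, 113), 11984), Rational(1, 41)), Rational(-128, 32155)) = Add(Mul(Rational(-11984, 113), Rational(1, 41)), Rational(-128, 32155)) = Add(Rational(-11984, 4633), Rational(-128, 32155)) = Rational(-385938544, 148974115)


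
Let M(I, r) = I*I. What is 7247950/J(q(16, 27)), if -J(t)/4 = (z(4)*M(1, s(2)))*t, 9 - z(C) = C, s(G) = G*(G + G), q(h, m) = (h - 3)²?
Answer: -724795/338 ≈ -2144.4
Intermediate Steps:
q(h, m) = (-3 + h)²
s(G) = 2*G² (s(G) = G*(2*G) = 2*G²)
M(I, r) = I²
z(C) = 9 - C
J(t) = -20*t (J(t) = -4*(9 - 1*4)*1²*t = -4*(9 - 4)*1*t = -4*5*1*t = -20*t)
7247950/J(q(16, 27)) = 7247950/((-20*(-3 + 16)²)) = 7247950/((-20*13²)) = 7247950/((-20*169)) = 7247950/(-3380) = 7247950*(-1/3380) = -724795/338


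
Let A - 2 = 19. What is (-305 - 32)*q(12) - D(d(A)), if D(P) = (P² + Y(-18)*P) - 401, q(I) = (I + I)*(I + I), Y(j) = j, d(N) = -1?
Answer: -193730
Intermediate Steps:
A = 21 (A = 2 + 19 = 21)
q(I) = 4*I² (q(I) = (2*I)*(2*I) = 4*I²)
D(P) = -401 + P² - 18*P (D(P) = (P² - 18*P) - 401 = -401 + P² - 18*P)
(-305 - 32)*q(12) - D(d(A)) = (-305 - 32)*(4*12²) - (-401 + (-1)² - 18*(-1)) = -1348*144 - (-401 + 1 + 18) = -337*576 - 1*(-382) = -194112 + 382 = -193730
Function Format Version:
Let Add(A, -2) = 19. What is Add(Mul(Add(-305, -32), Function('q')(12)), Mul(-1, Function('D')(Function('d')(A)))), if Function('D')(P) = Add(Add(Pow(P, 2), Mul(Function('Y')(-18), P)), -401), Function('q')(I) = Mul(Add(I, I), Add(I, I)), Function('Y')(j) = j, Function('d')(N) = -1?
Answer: -193730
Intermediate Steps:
A = 21 (A = Add(2, 19) = 21)
Function('q')(I) = Mul(4, Pow(I, 2)) (Function('q')(I) = Mul(Mul(2, I), Mul(2, I)) = Mul(4, Pow(I, 2)))
Function('D')(P) = Add(-401, Pow(P, 2), Mul(-18, P)) (Function('D')(P) = Add(Add(Pow(P, 2), Mul(-18, P)), -401) = Add(-401, Pow(P, 2), Mul(-18, P)))
Add(Mul(Add(-305, -32), Function('q')(12)), Mul(-1, Function('D')(Function('d')(A)))) = Add(Mul(Add(-305, -32), Mul(4, Pow(12, 2))), Mul(-1, Add(-401, Pow(-1, 2), Mul(-18, -1)))) = Add(Mul(-337, Mul(4, 144)), Mul(-1, Add(-401, 1, 18))) = Add(Mul(-337, 576), Mul(-1, -382)) = Add(-194112, 382) = -193730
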